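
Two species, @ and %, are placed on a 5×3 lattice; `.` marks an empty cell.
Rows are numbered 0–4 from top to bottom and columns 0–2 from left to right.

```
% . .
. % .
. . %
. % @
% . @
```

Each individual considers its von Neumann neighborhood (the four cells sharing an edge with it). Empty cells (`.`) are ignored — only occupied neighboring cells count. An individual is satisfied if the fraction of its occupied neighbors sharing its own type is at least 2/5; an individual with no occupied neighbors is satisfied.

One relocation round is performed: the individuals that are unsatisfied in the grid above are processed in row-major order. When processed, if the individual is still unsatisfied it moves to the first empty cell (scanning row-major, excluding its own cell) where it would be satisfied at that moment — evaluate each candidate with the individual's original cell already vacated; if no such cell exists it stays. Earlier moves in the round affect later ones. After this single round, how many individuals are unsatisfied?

Initially unsatisfied (in order): (2,2), (3,1), (3,2).
  (2,2) → (0,1).
  (3,1) → (0,2).
  (3,2): now satisfied by earlier moves; stays.
Resulting grid:
% % %
. % .
. . .
. . @
% . @
All satisfied now.

0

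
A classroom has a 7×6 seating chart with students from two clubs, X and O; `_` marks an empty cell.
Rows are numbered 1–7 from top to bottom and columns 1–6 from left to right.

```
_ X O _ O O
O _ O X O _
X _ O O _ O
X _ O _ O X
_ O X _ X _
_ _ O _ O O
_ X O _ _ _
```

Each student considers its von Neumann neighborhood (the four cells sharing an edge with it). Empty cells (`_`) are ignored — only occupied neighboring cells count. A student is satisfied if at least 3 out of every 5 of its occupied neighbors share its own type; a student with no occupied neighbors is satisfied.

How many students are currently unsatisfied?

(1,2)X 0/1 ✗
(1,3)O 1/2 ✗
(1,5)O 2/2 ✓
(1,6)O 1/1 ✓
(2,1)O 0/1 ✗
(2,3)O 2/3 ✓
(2,4)X 0/3 ✗
(2,5)O 1/2 ✗
(3,1)X 1/2 ✗
(3,3)O 3/3 ✓
(3,4)O 1/2 ✗
(3,6)O 0/1 ✗
(4,1)X 1/1 ✓
(4,3)O 1/2 ✗
(4,5)O 0/2 ✗
(4,6)X 0/2 ✗
(5,2)O 0/1 ✗
(5,3)X 0/3 ✗
(5,5)X 0/2 ✗
(6,3)O 1/2 ✗
(6,5)O 1/2 ✗
(6,6)O 1/1 ✓
(7,2)X 0/1 ✗
(7,3)O 1/2 ✗
Unsatisfied: (1,2), (1,3), (2,1), (2,4), (2,5), (3,1), (3,4), (3,6), (4,3), (4,5), (4,6), (5,2), (5,3), (5,5), (6,3), (6,5), (7,2), (7,3) — 18 in total.

18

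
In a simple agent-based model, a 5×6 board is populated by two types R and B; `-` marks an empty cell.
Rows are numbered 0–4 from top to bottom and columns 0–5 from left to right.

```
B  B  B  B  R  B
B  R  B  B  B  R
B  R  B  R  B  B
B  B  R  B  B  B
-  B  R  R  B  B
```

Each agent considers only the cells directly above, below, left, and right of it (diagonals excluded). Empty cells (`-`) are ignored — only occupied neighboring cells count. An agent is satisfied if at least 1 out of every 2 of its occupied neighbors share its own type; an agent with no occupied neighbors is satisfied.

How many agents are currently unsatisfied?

10

Row 0: (0,0)B 2/2 ok · (0,1)B 2/3 ok · (0,2)B 3/3 ok · (0,3)B 2/3 ok · (0,4)R 0/3 unhappy · (0,5)B 0/2 unhappy
Row 1: (1,0)B 2/3 ok · (1,1)R 1/4 unhappy · (1,2)B 3/4 ok · (1,3)B 3/4 ok · (1,4)B 2/4 ok · (1,5)R 0/3 unhappy
Row 2: (2,0)B 2/3 ok · (2,1)R 1/4 unhappy · (2,2)B 1/4 unhappy · (2,3)R 0/4 unhappy · (2,4)B 3/4 ok · (2,5)B 2/3 ok
Row 3: (3,0)B 2/2 ok · (3,1)B 2/4 ok · (3,2)R 1/4 unhappy · (3,3)B 1/4 unhappy · (3,4)B 4/4 ok · (3,5)B 3/3 ok
Row 4: (4,1)B 1/2 ok · (4,2)R 2/3 ok · (4,3)R 1/3 unhappy · (4,4)B 2/3 ok · (4,5)B 2/2 ok
Unsatisfied: (0,4), (0,5), (1,1), (1,5), (2,1), (2,2), (2,3), (3,2), (3,3), (4,3) — 10 in total.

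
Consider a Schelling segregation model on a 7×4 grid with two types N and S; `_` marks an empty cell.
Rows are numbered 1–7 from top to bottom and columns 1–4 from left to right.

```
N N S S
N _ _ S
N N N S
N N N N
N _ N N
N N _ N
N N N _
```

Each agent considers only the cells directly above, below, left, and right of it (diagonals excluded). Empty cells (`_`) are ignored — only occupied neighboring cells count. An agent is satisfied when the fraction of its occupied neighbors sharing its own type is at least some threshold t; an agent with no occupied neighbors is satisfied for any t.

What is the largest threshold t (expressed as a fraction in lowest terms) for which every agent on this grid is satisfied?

1/3

(1,1)N 2/2
(1,2)N 1/2
(1,3)S 1/2
(1,4)S 2/2
(2,1)N 2/2
(2,4)S 2/2
(3,1)N 3/3
(3,2)N 3/3
(3,3)N 2/3
(3,4)S 1/3
(4,1)N 3/3
(4,2)N 3/3
(4,3)N 4/4
(4,4)N 2/3
(5,1)N 2/2
(5,3)N 2/2
(5,4)N 3/3
(6,1)N 3/3
(6,2)N 2/2
(6,4)N 1/1
(7,1)N 2/2
(7,2)N 3/3
(7,3)N 1/1
The smallest same-type fraction is 1/3 at (3,4), which reduces to 1/3. Any threshold above that leaves this agent unsatisfied.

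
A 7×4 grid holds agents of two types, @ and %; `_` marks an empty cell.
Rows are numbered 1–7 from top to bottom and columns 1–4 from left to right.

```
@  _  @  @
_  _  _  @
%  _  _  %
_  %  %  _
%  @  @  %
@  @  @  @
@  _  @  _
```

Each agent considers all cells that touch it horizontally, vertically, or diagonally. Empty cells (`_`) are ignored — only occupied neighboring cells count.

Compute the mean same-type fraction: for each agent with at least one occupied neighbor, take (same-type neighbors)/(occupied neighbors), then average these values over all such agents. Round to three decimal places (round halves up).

0.718

(1,1)@ — no occupied neighbors
(1,3)@ 2/2
(1,4)@ 2/2
(2,4)@ 2/3
(3,1)% 1/1
(3,4)% 1/2
(4,2)% 3/5
(4,3)% 3/5
(5,1)% 1/4
(5,2)@ 4/7
(5,3)@ 4/7
(5,4)% 1/4
(6,1)@ 3/4
(6,2)@ 6/7
(6,3)@ 5/6
(6,4)@ 3/4
(7,1)@ 2/2
(7,3)@ 3/3
Sum over 17 agents: 2/2 + 2/2 + 2/3 + 1/1 + 1/2 + 3/5 + 3/5 + 1/4 + 4/7 + 4/7 + 1/4 + 3/4 + 6/7 + 5/6 + 3/4 + 2/2 + 3/3 = 61/5; mean = 61/5 ÷ 17 = 61/85 = 0.717647… → 0.718.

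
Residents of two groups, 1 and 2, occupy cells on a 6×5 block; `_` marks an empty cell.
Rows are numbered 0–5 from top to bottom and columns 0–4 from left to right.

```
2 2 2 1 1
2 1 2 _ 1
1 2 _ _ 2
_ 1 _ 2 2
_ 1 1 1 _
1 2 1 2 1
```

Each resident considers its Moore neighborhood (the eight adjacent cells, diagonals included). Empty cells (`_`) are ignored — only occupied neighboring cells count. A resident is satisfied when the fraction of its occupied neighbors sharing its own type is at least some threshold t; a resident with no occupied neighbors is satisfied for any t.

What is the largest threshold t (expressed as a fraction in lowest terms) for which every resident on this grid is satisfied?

(0,0)2 2/3
(0,1)2 4/5
(0,2)2 2/4
(0,3)1 2/4
(0,4)1 2/2
(1,0)2 3/5
(1,1)1 1/7
(1,2)2 3/5
(1,4)1 2/3
(2,0)1 2/4
(2,1)2 2/5
(2,4)2 2/3
(3,1)1 3/4
(3,3)2 2/4
(3,4)2 2/3
(4,1)1 4/5
(4,2)1 4/7
(4,3)1 3/6
(5,0)1 1/2
(5,1)2 0/4
(5,2)1 3/5
(5,3)2 0/4
(5,4)1 1/2
The smallest same-type fraction is 0/4 at (5,1), which reduces to 0/1. Any threshold above that leaves this resident unsatisfied.

0/1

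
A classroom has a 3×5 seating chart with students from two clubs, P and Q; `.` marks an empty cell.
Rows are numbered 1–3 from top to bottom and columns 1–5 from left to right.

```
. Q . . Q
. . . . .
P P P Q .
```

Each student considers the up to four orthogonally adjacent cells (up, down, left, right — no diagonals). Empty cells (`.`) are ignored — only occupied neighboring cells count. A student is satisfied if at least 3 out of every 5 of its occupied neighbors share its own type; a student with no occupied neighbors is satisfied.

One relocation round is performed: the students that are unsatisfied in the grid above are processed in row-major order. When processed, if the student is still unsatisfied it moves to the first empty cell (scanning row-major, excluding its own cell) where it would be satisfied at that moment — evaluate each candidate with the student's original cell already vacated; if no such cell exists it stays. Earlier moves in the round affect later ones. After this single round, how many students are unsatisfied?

Initially unsatisfied (in order): (3,3), (3,4).
  (3,3) → (2,1).
  (3,4): now satisfied by earlier moves; stays.
Resulting grid:
. Q . . Q
P . . . .
P P . Q .
All satisfied now.

0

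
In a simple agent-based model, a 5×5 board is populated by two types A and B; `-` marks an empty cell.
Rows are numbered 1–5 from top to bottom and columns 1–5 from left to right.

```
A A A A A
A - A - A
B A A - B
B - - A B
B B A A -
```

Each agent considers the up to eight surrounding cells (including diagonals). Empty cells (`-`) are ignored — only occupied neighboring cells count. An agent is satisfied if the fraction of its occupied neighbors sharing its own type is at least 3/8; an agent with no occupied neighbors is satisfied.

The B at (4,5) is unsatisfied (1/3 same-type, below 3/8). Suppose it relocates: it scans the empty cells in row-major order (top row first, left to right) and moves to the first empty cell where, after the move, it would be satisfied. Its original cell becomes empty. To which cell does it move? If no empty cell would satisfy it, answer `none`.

(4,2)

Vacating (4,5). Empty cells in order:
  (2,2): 1/8 same-type → still unsatisfied.
  (2,4): 1/7 same-type → still unsatisfied.
  (3,4): 1/5 same-type → still unsatisfied.
  (4,2): 4/7 same-type → satisfied — stop here.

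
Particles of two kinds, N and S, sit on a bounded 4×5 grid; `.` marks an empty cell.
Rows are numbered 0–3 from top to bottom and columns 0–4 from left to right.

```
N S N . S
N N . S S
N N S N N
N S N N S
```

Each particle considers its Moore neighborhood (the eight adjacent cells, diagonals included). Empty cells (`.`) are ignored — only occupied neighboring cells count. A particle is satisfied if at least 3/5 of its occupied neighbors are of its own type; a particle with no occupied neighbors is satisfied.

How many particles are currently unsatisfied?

Row 0: (0,0)N 2/3 ok · (0,1)S 0/4 unhappy · (0,2)N 1/3 unhappy · (0,4)S 2/2 ok
Row 1: (1,0)N 4/5 ok · (1,1)N 5/7 ok · (1,3)S 3/6 unhappy · (1,4)S 2/4 unhappy
Row 2: (2,0)N 4/5 ok · (2,1)N 5/7 ok · (2,2)S 2/7 unhappy · (2,3)N 3/7 unhappy · (2,4)N 2/5 unhappy
Row 3: (3,0)N 2/3 ok · (3,1)S 1/5 unhappy · (3,2)N 3/5 ok · (3,3)N 3/5 ok · (3,4)S 0/3 unhappy
Unsatisfied: (0,1), (0,2), (1,3), (1,4), (2,2), (2,3), (2,4), (3,1), (3,4) — 9 in total.

9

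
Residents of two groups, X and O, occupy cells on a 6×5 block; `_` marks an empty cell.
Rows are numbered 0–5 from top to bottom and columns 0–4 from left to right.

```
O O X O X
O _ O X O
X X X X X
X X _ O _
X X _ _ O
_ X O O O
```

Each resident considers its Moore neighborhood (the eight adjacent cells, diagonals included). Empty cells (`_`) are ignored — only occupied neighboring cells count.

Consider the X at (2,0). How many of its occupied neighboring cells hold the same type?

Occupied neighbors of (2,0): (1,0)=O, (2,1)=X, (3,0)=X, (3,1)=X.
Same type (X): 3 of 4.

3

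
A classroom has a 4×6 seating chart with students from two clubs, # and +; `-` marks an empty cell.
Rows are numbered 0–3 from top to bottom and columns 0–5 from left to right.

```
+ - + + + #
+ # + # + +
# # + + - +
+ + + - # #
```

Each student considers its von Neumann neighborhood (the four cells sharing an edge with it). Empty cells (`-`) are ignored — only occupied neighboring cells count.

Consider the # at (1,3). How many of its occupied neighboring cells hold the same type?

0

Occupied neighbors of (1,3): (0,3)=+, (2,3)=+, (1,2)=+, (1,4)=+.
Same type (#): 0 of 4.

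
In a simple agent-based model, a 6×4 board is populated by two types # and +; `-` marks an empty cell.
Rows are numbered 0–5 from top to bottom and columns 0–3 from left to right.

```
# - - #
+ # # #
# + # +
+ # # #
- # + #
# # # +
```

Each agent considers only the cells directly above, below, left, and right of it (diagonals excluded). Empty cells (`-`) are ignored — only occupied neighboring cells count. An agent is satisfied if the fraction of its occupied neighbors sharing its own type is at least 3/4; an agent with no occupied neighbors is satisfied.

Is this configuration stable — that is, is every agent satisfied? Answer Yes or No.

No

Row 0: (0,0)# 0/1 not · (0,3)# 1/1 satisfied
Row 1: (1,0)+ 0/3 not · (1,1)# 1/3 not · (1,2)# 3/3 satisfied · (1,3)# 2/3 not
Row 2: (2,0)# 0/3 not · (2,1)+ 0/4 not · (2,2)# 2/4 not · (2,3)+ 0/3 not
Row 3: (3,0)+ 0/2 not · (3,1)# 2/4 not · (3,2)# 3/4 satisfied · (3,3)# 2/3 not
Row 4: (4,1)# 2/3 not · (4,2)+ 0/4 not · (4,3)# 1/3 not
Row 5: (5,0)# 1/1 satisfied · (5,1)# 3/3 satisfied · (5,2)# 1/3 not · (5,3)+ 0/2 not
For instance (0,0) has only 0/1 same-type neighbors, below 3/4.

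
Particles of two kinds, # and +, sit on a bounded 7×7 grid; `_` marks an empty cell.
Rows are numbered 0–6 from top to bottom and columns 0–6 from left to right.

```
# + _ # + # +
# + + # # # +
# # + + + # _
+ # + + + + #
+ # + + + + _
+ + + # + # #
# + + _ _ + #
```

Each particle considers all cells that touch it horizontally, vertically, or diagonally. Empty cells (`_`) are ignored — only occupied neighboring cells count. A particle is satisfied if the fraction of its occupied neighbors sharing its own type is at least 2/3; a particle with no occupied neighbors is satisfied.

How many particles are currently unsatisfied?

32

(0,0)# 1/3 ✗
(0,1)+ 2/4 ✗
(0,3)# 2/4 ✗
(0,4)+ 0/5 ✗
(0,5)# 2/5 ✗
(0,6)+ 1/3 ✗
(1,0)# 3/5 ✗
(1,1)+ 3/7 ✗
(1,2)+ 4/7 ✗
(1,3)# 2/7 ✗
(1,4)# 5/8 ✗
(1,5)# 3/7 ✗
(1,6)+ 1/4 ✗
(2,0)# 3/5 ✗
(2,1)# 3/8 ✗
(2,2)+ 5/8 ✗
(2,3)+ 6/8 ✓
(2,4)+ 4/8 ✗
(2,5)# 3/7 ✗
(3,0)+ 1/5 ✗
(3,1)# 3/8 ✗
(3,2)+ 5/8 ✗
(3,3)+ 8/8 ✓
(3,4)+ 7/8 ✓
(3,5)+ 4/6 ✓
(3,6)# 1/3 ✗
(4,0)+ 3/5 ✗
(4,1)# 1/8 ✗
(4,2)+ 5/8 ✗
(4,3)+ 7/8 ✓
(4,4)+ 6/8 ✓
(4,5)+ 4/7 ✗
(5,0)+ 3/5 ✗
(5,1)+ 6/8 ✓
(5,2)+ 5/7 ✓
(5,3)# 0/6 ✗
(5,4)+ 4/6 ✓
(5,5)# 2/6 ✗
(5,6)# 2/4 ✗
(6,0)# 0/3 ✗
(6,1)+ 4/5 ✓
(6,2)+ 3/4 ✓
(6,5)+ 1/4 ✗
(6,6)# 2/3 ✓
Unsatisfied: (0,0), (0,1), (0,3), (0,4), (0,5), (0,6), (1,0), (1,1), (1,2), (1,3), (1,4), (1,5), (1,6), (2,0), (2,1), (2,2), (2,4), (2,5), (3,0), (3,1), (3,2), (3,6), (4,0), (4,1), (4,2), (4,5), (5,0), (5,3), (5,5), (5,6), (6,0), (6,5) — 32 in total.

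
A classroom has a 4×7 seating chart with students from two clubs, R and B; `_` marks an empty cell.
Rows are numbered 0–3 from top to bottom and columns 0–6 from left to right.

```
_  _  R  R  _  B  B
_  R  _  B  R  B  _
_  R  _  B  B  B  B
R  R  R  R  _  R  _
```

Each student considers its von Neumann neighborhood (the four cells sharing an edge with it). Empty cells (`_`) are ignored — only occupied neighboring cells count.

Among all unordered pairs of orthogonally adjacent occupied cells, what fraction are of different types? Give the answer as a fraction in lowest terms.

6/19

Scan each occupied cell's neighbors to the right and below so each pair is counted once.
Row 0: R(0,2)–R(0,3)= R(0,3)–B(1,3)≠ B(0,5)–B(0,6)= B(0,5)–B(1,5)=  → 1/4 unlike.
Row 1: R(1,1)–R(2,1)= B(1,3)–R(1,4)≠ B(1,3)–B(2,3)= R(1,4)–B(1,5)≠ R(1,4)–B(2,4)≠ B(1,5)–B(2,5)=  → 3/6 unlike.
Row 2: R(2,1)–R(3,1)= B(2,3)–B(2,4)= B(2,3)–R(3,3)≠ B(2,4)–B(2,5)= B(2,5)–B(2,6)= B(2,5)–R(3,5)≠  → 2/6 unlike.
Row 3: R(3,0)–R(3,1)= R(3,1)–R(3,2)= R(3,2)–R(3,3)=  → 0/3 unlike.
Total adjacent occupied pairs: 19; unlike-type pairs: 6.
6/19 is already in lowest terms.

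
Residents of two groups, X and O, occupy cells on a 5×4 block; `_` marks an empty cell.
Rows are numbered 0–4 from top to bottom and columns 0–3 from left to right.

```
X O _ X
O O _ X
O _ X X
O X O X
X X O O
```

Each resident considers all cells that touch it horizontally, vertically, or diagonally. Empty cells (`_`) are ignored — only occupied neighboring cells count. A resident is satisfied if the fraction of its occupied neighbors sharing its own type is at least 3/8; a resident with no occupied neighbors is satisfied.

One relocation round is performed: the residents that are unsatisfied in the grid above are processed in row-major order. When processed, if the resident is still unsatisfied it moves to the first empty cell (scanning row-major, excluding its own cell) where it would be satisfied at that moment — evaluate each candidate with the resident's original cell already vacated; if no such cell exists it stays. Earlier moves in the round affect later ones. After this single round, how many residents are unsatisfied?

Initially unsatisfied (in order): (0,0), (3,0), (3,2).
  (0,0) → (0,2).
  (3,0) → (0,0).
  (3,2) → (2,1).
Resulting grid:
O O X X
O O _ X
O O X X
_ X _ X
X X O O
Unsatisfied now: (4,2).

1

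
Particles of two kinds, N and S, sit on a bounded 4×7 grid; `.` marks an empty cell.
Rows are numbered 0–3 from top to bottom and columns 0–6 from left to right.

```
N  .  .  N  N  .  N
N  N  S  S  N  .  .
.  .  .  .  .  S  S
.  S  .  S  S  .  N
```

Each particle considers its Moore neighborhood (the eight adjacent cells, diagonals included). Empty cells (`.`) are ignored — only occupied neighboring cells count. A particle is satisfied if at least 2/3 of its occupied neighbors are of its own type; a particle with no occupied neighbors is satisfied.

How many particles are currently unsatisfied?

7

(0,0)N 2/2 ok
(0,3)N 2/4 unhappy
(0,4)N 2/3 ok
(0,6)N 0/0 ok
(1,0)N 2/2 ok
(1,1)N 2/3 ok
(1,2)S 1/3 unhappy
(1,3)S 1/4 unhappy
(1,4)N 2/4 unhappy
(2,5)S 2/4 unhappy
(2,6)S 1/2 unhappy
(3,1)S 0/0 ok
(3,3)S 1/1 ok
(3,4)S 2/2 ok
(3,6)N 0/2 unhappy
Unsatisfied: (0,3), (1,2), (1,3), (1,4), (2,5), (2,6), (3,6) — 7 in total.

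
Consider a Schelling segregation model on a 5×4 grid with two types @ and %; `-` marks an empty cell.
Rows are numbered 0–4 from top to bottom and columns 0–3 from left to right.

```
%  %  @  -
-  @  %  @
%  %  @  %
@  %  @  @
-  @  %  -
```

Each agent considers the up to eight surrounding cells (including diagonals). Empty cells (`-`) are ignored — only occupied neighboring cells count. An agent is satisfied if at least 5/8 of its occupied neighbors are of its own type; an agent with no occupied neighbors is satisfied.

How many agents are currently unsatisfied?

Row 0: (0,0)% 1/2 not · (0,1)% 2/4 not · (0,2)@ 2/4 not
Row 1: (1,1)@ 2/7 not · (1,2)% 3/7 not · (1,3)@ 2/4 not
Row 2: (2,0)% 2/4 not · (2,1)% 3/7 not · (2,2)@ 4/8 not · (2,3)% 1/5 not
Row 3: (3,0)@ 1/4 not · (3,1)% 3/7 not · (3,2)@ 3/7 not · (3,3)@ 2/4 not
Row 4: (4,1)@ 2/4 not · (4,2)% 1/4 not
Unsatisfied: (0,0), (0,1), (0,2), (1,1), (1,2), (1,3), (2,0), (2,1), (2,2), (2,3), (3,0), (3,1), (3,2), (3,3), (4,1), (4,2) — 16 in total.

16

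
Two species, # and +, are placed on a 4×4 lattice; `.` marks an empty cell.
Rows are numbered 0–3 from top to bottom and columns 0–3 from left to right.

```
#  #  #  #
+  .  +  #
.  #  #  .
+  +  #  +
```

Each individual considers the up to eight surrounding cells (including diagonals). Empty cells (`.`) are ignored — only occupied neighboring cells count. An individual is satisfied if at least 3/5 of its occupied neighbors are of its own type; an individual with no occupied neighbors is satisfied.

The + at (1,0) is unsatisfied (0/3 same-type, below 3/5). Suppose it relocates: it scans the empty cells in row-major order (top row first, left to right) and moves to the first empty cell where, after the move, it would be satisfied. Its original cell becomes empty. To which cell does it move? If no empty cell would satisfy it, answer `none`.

(2,0)

Vacating (1,0). Empty cells in order:
  (1,1): 1/6 same-type → still unsatisfied.
  (2,0): 2/3 same-type → satisfied — stop here.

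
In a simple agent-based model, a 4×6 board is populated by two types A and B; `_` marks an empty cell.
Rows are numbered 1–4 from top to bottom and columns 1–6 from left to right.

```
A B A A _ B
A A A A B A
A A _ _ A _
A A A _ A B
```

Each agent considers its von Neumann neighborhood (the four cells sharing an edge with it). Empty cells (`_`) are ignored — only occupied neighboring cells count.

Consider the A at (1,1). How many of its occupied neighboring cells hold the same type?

1

Occupied neighbors of (1,1): (2,1)=A, (1,2)=B.
Same type (A): 1 of 2.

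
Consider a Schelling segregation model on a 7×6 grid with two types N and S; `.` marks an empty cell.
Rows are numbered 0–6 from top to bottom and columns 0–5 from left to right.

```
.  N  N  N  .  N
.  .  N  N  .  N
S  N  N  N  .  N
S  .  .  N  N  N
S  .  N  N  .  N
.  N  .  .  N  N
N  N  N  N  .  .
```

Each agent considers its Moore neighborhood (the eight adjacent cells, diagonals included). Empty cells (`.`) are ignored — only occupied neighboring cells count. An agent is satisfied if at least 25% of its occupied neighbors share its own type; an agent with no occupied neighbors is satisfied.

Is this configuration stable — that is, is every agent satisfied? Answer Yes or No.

Yes

(0,1)N 2/2 ✓
(0,2)N 4/4 ✓
(0,3)N 3/3 ✓
(0,5)N 1/1 ✓
(1,2)N 7/7 ✓
(1,3)N 5/5 ✓
(1,5)N 2/2 ✓
(2,0)S 1/2 ✓
(2,1)N 2/4 ✓
(2,2)N 5/5 ✓
(2,3)N 5/5 ✓
(2,5)N 3/3 ✓
(3,0)S 2/3 ✓
(3,3)N 5/5 ✓
(3,4)N 6/6 ✓
(3,5)N 3/3 ✓
(4,0)S 1/2 ✓
(4,2)N 3/3 ✓
(4,3)N 4/4 ✓
(4,5)N 4/4 ✓
(5,1)N 4/5 ✓
(5,4)N 4/4 ✓
(5,5)N 2/2 ✓
(6,0)N 2/2 ✓
(6,1)N 3/3 ✓
(6,2)N 3/3 ✓
(6,3)N 2/2 ✓
All meet the threshold, so the configuration is stable.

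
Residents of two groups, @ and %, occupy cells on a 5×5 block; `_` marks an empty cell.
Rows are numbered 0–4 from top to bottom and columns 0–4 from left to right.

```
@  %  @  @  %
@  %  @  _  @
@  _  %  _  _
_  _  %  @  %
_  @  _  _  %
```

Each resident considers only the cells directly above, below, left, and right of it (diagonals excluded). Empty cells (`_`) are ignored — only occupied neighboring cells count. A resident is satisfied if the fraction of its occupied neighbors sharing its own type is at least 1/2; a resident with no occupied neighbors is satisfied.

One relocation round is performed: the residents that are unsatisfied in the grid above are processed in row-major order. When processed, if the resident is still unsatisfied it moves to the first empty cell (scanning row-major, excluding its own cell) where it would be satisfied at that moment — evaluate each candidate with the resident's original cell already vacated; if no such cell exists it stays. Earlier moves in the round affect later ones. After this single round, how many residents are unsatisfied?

0

Initially unsatisfied (in order): (0,1), (0,4), (1,1), (1,2), (1,4), (3,3).
  (0,1) → (2,1).
  (0,4) → (2,3).
  (1,1) → (2,4).
  (1,2): now satisfied by earlier moves; stays.
  (1,4) → (0,1).
  (3,3) → (0,4).
Resulting grid:
@ @ @ @ @
@ _ @ _ _
@ % % % %
_ _ % _ %
_ @ _ _ %
All satisfied now.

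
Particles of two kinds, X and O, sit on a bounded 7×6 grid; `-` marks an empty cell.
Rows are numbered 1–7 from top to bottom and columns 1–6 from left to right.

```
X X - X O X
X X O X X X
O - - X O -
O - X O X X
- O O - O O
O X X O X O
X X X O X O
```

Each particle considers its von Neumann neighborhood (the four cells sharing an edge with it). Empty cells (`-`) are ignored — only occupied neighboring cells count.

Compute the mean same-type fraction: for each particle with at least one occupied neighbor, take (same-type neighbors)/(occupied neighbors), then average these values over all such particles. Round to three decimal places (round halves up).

0.474

Row 1: (1,1)X 2/2 · (1,2)X 2/2 · (1,4)X 1/2 · (1,5)O 0/3 · (1,6)X 1/2
Row 2: (2,1)X 2/3 · (2,2)X 2/3 · (2,3)O 0/2 · (2,4)X 3/4 · (2,5)X 2/4 · (2,6)X 2/2
Row 3: (3,1)O 1/2 · (3,4)X 1/3 · (3,5)O 0/3
Row 4: (4,1)O 1/1 · (4,3)X 0/2 · (4,4)O 0/3 · (4,5)X 1/4 · (4,6)X 1/2
Row 5: (5,2)O 1/2 · (5,3)O 1/3 · (5,5)O 1/3 · (5,6)O 2/3
Row 6: (6,1)O 0/2 · (6,2)X 2/4 · (6,3)X 2/4 · (6,4)O 1/3 · (6,5)X 1/4 · (6,6)O 2/3
Row 7: (7,1)X 1/2 · (7,2)X 3/3 · (7,3)X 2/3 · (7,4)O 1/3 · (7,5)X 1/3 · (7,6)O 1/2
Sum over 35 particles: 2/2 + 2/2 + 1/2 + 0/3 + 1/2 + 2/3 + 2/3 + 0/2 + 3/4 + 2/4 + 2/2 + 1/2 + 1/3 + 0/3 + 1/1 + 0/2 + 0/3 + 1/4 + 1/2 + 1/2 + 1/3 + 1/3 + 2/3 + 0/2 + 2/4 + 2/4 + 1/3 + 1/4 + 2/3 + 1/2 + 3/3 + 2/3 + 1/3 + 1/3 + 1/2 = 199/12; mean = 199/12 ÷ 35 = 199/420 = 0.473809… → 0.474.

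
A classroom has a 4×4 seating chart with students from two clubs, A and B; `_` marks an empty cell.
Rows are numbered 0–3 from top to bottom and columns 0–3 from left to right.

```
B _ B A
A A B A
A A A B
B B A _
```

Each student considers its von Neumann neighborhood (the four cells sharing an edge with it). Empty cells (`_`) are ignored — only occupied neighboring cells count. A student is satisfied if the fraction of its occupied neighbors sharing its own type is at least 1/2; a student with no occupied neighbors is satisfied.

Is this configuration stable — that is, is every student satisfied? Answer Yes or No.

Row 0: (0,0)B 0/1 ✗ · (0,2)B 1/2 ✓ · (0,3)A 1/2 ✓
Row 1: (1,0)A 2/3 ✓ · (1,1)A 2/3 ✓ · (1,2)B 1/4 ✗ · (1,3)A 1/3 ✗
Row 2: (2,0)A 2/3 ✓ · (2,1)A 3/4 ✓ · (2,2)A 2/4 ✓ · (2,3)B 0/2 ✗
Row 3: (3,0)B 1/2 ✓ · (3,1)B 1/3 ✗ · (3,2)A 1/2 ✓
For instance (0,0) has only 0/1 same-type neighbors, below 1/2.

No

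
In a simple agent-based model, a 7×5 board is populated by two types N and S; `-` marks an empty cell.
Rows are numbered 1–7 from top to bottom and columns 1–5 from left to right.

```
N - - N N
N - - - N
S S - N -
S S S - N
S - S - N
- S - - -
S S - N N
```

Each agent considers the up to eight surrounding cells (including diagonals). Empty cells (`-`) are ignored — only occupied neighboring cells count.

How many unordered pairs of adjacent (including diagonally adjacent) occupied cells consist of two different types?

Scan each occupied cell's neighbors to the right and below (and the two forward diagonals) so each pair is counted once.
Row 1: N(1,1)–N(2,1)= N(1,4)–N(1,5)= N(1,4)–N(2,5)= N(1,5)–N(2,5)=  → 0/4 unlike.
Row 2: N(2,1)–S(3,1)≠ N(2,1)–S(3,2)≠ N(2,5)–N(3,4)=  → 2/3 unlike.
Row 3: S(3,1)–S(3,2)= S(3,1)–S(4,1)= S(3,1)–S(4,2)= S(3,2)–S(4,2)= S(3,2)–S(4,3)= S(3,2)–S(4,1)= N(3,4)–N(4,5)= N(3,4)–S(4,3)≠  → 1/8 unlike.
Row 4: S(4,1)–S(4,2)= S(4,1)–S(5,1)= S(4,2)–S(4,3)= S(4,2)–S(5,3)= S(4,2)–S(5,1)= S(4,3)–S(5,3)= N(4,5)–N(5,5)=  → 0/7 unlike.
Row 5: S(5,1)–S(6,2)= S(5,3)–S(6,2)=  → 0/2 unlike.
Row 6: S(6,2)–S(7,2)= S(6,2)–S(7,1)=  → 0/2 unlike.
Row 7: S(7,1)–S(7,2)= N(7,4)–N(7,5)=  → 0/2 unlike.
Total adjacent occupied pairs: 28; unlike-type pairs: 3.

3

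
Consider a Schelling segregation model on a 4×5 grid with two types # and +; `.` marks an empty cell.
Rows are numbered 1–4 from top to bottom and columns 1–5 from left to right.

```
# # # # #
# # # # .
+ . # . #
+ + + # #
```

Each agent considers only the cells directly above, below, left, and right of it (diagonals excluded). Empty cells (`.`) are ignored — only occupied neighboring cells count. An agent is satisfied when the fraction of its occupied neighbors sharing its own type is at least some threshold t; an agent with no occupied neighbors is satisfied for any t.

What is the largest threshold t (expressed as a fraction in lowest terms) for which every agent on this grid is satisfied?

(1,1)# 2/2
(1,2)# 3/3
(1,3)# 3/3
(1,4)# 3/3
(1,5)# 1/1
(2,1)# 2/3
(2,2)# 3/3
(2,3)# 4/4
(2,4)# 2/2
(3,1)+ 1/2
(3,3)# 1/2
(3,5)# 1/1
(4,1)+ 2/2
(4,2)+ 2/2
(4,3)+ 1/3
(4,4)# 1/2
(4,5)# 2/2
The smallest same-type fraction is 1/3 at (4,3), which reduces to 1/3. Any threshold above that leaves this agent unsatisfied.

1/3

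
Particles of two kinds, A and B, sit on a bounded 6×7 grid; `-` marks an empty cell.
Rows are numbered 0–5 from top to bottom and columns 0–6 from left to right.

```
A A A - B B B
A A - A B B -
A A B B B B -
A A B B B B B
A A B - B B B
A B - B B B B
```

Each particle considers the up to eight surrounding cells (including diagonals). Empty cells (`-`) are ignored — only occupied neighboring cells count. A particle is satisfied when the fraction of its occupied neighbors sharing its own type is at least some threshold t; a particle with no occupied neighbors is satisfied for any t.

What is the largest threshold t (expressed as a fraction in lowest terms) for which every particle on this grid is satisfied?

(0,0)A 3/3
(0,1)A 4/4
(0,2)A 3/3
(0,4)B 3/4
(0,5)B 4/4
(0,6)B 2/2
(1,0)A 5/5
(1,1)A 6/7
(1,3)A 1/6
(1,4)B 6/7
(1,5)B 6/6
(2,0)A 5/5
(2,1)A 5/7
(2,2)B 3/7
(2,3)B 6/7
(2,4)B 7/8
(2,5)B 6/6
(3,0)A 5/5
(3,1)A 5/8
(3,2)B 4/7
(3,3)B 7/7
(3,4)B 7/7
(3,5)B 7/7
(3,6)B 4/4
(4,0)A 4/5
(4,1)A 4/7
(4,2)B 4/6
(4,4)B 7/7
(4,5)B 8/8
(4,6)B 5/5
(5,0)A 2/3
(5,1)B 1/4
(5,3)B 3/3
(5,4)B 4/4
(5,5)B 5/5
(5,6)B 3/3
The smallest same-type fraction is 1/6 at (1,3), which reduces to 1/6. Any threshold above that leaves this particle unsatisfied.

1/6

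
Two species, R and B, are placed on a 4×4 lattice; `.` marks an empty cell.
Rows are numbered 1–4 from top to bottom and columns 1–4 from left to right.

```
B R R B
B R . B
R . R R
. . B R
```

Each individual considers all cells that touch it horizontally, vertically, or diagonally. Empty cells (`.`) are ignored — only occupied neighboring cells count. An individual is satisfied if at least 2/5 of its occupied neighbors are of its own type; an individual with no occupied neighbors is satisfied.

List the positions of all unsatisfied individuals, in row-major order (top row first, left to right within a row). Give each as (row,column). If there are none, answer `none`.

(1,1)B 1/3 not
(1,2)R 2/4 satisfied
(1,3)R 2/4 satisfied
(1,4)B 1/2 satisfied
(2,1)B 1/4 not
(2,2)R 4/6 satisfied
(2,4)B 1/4 not
(3,1)R 1/2 satisfied
(3,3)R 3/5 satisfied
(3,4)R 2/4 satisfied
(4,3)B 0/3 not
(4,4)R 2/3 satisfied

(1,1), (2,1), (2,4), (4,3)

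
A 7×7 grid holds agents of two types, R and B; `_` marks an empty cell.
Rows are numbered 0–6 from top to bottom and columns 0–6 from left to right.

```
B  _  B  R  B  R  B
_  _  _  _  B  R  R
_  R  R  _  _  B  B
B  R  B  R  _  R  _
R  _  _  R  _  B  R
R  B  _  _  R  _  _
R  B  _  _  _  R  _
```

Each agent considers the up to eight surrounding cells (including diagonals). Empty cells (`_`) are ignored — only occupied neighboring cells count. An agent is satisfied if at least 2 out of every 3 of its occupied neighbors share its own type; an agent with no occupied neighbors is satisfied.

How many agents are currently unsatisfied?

22

(0,0)B 0/0 satisfied
(0,2)B 0/1 not
(0,3)R 0/3 not
(0,4)B 1/4 not
(0,5)R 2/5 not
(0,6)B 0/3 not
(1,4)B 2/5 not
(1,5)R 2/7 not
(1,6)R 2/5 not
(2,1)R 2/4 not
(2,2)R 3/4 satisfied
(2,5)B 2/5 not
(2,6)B 1/4 not
(3,0)B 0/3 not
(3,1)R 3/5 not
(3,2)B 0/5 not
(3,3)R 2/3 satisfied
(3,5)R 1/4 not
(4,0)R 2/4 not
(4,3)R 2/3 satisfied
(4,5)B 0/3 not
(4,6)R 1/2 not
(5,0)R 2/4 not
(5,1)B 1/4 not
(5,4)R 2/3 satisfied
(6,0)R 1/3 not
(6,1)B 1/3 not
(6,5)R 1/1 satisfied
Unsatisfied: (0,2), (0,3), (0,4), (0,5), (0,6), (1,4), (1,5), (1,6), (2,1), (2,5), (2,6), (3,0), (3,1), (3,2), (3,5), (4,0), (4,5), (4,6), (5,0), (5,1), (6,0), (6,1) — 22 in total.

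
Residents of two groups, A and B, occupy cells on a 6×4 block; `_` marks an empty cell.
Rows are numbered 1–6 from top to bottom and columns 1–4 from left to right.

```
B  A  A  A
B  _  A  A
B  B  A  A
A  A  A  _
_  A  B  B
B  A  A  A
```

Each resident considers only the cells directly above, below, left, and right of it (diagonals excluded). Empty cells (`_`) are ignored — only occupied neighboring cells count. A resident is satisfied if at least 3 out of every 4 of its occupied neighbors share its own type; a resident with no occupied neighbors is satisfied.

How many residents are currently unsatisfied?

13

(1,1)B 1/2 ✗
(1,2)A 1/2 ✗
(1,3)A 3/3 ✓
(1,4)A 2/2 ✓
(2,1)B 2/2 ✓
(2,3)A 3/3 ✓
(2,4)A 3/3 ✓
(3,1)B 2/3 ✗
(3,2)B 1/3 ✗
(3,3)A 3/4 ✓
(3,4)A 2/2 ✓
(4,1)A 1/2 ✗
(4,2)A 3/4 ✓
(4,3)A 2/3 ✗
(5,2)A 2/3 ✗
(5,3)B 1/4 ✗
(5,4)B 1/2 ✗
(6,1)B 0/1 ✗
(6,2)A 2/3 ✗
(6,3)A 2/3 ✗
(6,4)A 1/2 ✗
Unsatisfied: (1,1), (1,2), (3,1), (3,2), (4,1), (4,3), (5,2), (5,3), (5,4), (6,1), (6,2), (6,3), (6,4) — 13 in total.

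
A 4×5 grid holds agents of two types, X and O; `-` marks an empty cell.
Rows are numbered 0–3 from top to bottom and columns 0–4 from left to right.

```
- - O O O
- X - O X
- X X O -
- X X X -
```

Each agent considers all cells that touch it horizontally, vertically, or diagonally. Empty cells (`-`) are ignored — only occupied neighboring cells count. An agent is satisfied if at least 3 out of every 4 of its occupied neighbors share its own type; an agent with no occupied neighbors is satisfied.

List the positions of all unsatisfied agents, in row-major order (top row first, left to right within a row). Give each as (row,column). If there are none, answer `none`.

(0,2)O 2/3 unhappy
(0,3)O 3/4 ok
(0,4)O 2/3 unhappy
(1,1)X 2/3 unhappy
(1,3)O 4/6 unhappy
(1,4)X 0/4 unhappy
(2,1)X 4/4 ok
(2,2)X 5/7 unhappy
(2,3)O 1/5 unhappy
(3,1)X 3/3 ok
(3,2)X 4/5 ok
(3,3)X 2/3 unhappy

(0,2), (0,4), (1,1), (1,3), (1,4), (2,2), (2,3), (3,3)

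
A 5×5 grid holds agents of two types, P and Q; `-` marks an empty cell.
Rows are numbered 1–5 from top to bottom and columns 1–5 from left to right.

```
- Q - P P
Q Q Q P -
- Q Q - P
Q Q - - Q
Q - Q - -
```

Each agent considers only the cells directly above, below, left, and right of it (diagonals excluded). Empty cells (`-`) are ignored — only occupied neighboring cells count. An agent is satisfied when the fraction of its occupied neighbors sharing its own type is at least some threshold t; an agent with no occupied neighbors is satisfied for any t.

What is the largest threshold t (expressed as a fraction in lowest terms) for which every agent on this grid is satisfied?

Row 1: (1,2)Q 1/1 · (1,4)P 2/2 · (1,5)P 1/1
Row 2: (2,1)Q 1/1 · (2,2)Q 4/4 · (2,3)Q 2/3 · (2,4)P 1/2
Row 3: (3,2)Q 3/3 · (3,3)Q 2/2 · (3,5)P 0/1
Row 4: (4,1)Q 2/2 · (4,2)Q 2/2 · (4,5)Q 0/1
Row 5: (5,1)Q 1/1 · (5,3)Q — no occupied neighbors
The smallest same-type fraction is 0/1 at (3,5), which reduces to 0/1. Any threshold above that leaves this agent unsatisfied.

0/1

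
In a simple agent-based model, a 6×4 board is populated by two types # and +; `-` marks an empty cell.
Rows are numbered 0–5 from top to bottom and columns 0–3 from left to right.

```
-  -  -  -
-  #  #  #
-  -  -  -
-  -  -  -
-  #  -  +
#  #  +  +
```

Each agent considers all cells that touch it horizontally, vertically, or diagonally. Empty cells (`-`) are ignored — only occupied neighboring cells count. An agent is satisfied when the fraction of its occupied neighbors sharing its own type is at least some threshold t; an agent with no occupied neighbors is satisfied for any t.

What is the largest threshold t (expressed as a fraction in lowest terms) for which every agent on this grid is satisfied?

1/2

Row 1: (1,1)# 1/1 · (1,2)# 2/2 · (1,3)# 1/1
Row 4: (4,1)# 2/3 · (4,3)+ 2/2
Row 5: (5,0)# 2/2 · (5,1)# 2/3 · (5,2)+ 2/4 · (5,3)+ 2/2
The smallest same-type fraction is 2/4 at (5,2), which reduces to 1/2. Any threshold above that leaves this agent unsatisfied.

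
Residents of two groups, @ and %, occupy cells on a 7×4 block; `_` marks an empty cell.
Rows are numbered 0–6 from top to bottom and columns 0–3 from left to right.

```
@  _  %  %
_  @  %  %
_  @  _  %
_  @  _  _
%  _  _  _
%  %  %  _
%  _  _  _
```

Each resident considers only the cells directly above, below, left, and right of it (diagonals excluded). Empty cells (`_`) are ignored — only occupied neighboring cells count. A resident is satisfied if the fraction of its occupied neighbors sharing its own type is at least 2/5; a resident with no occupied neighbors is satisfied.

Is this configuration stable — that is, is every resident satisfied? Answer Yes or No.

Row 0: (0,0)@ 0/0 satisfied · (0,2)% 2/2 satisfied · (0,3)% 2/2 satisfied
Row 1: (1,1)@ 1/2 satisfied · (1,2)% 2/3 satisfied · (1,3)% 3/3 satisfied
Row 2: (2,1)@ 2/2 satisfied · (2,3)% 1/1 satisfied
Row 3: (3,1)@ 1/1 satisfied
Row 4: (4,0)% 1/1 satisfied
Row 5: (5,0)% 3/3 satisfied · (5,1)% 2/2 satisfied · (5,2)% 1/1 satisfied
Row 6: (6,0)% 1/1 satisfied
All meet the threshold, so the configuration is stable.

Yes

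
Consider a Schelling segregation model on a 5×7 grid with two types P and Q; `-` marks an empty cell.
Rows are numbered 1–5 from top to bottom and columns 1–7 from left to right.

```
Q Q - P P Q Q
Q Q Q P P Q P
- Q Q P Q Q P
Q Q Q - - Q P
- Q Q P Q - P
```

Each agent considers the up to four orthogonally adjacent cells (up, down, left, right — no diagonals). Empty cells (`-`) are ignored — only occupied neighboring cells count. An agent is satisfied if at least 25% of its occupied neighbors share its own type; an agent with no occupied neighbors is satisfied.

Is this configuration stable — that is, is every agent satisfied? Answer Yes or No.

No

(1,1)Q 2/2 satisfied
(1,2)Q 2/2 satisfied
(1,4)P 2/2 satisfied
(1,5)P 2/3 satisfied
(1,6)Q 2/3 satisfied
(1,7)Q 1/2 satisfied
(2,1)Q 2/2 satisfied
(2,2)Q 4/4 satisfied
(2,3)Q 2/3 satisfied
(2,4)P 3/4 satisfied
(2,5)P 2/4 satisfied
(2,6)Q 2/4 satisfied
(2,7)P 1/3 satisfied
(3,2)Q 3/3 satisfied
(3,3)Q 3/4 satisfied
(3,4)P 1/3 satisfied
(3,5)Q 1/3 satisfied
(3,6)Q 3/4 satisfied
(3,7)P 2/3 satisfied
(4,1)Q 1/1 satisfied
(4,2)Q 4/4 satisfied
(4,3)Q 3/3 satisfied
(4,6)Q 1/2 satisfied
(4,7)P 2/3 satisfied
(5,2)Q 2/2 satisfied
(5,3)Q 2/3 satisfied
(5,4)P 0/2 not
(5,5)Q 0/1 not
(5,7)P 1/1 satisfied
For instance (5,4) has only 0/2 same-type neighbors, below 1/4.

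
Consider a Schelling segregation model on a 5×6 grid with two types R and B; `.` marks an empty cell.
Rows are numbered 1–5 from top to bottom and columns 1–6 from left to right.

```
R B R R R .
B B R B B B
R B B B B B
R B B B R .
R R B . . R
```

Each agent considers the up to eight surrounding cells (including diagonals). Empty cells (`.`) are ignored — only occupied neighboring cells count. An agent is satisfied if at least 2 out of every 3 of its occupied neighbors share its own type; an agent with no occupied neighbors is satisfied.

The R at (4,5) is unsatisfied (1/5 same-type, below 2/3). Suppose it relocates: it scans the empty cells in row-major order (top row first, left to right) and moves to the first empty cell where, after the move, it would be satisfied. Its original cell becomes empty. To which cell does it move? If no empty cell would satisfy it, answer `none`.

none

Vacating (4,5). Empty cells in order:
  (1,6): 1/3 same-type → still unsatisfied.
  (4,6): 1/3 same-type → still unsatisfied.
  (5,4): 0/3 same-type → still unsatisfied.
  (5,5): 1/2 same-type → still unsatisfied.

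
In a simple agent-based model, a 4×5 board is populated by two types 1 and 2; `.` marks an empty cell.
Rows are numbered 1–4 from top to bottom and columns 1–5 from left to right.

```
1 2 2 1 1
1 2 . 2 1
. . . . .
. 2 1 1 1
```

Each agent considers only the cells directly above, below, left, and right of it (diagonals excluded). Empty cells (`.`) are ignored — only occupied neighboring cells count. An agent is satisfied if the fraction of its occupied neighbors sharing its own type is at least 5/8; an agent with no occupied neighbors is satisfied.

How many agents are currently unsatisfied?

9

(1,1)1 1/2 not
(1,2)2 2/3 satisfied
(1,3)2 1/2 not
(1,4)1 1/3 not
(1,5)1 2/2 satisfied
(2,1)1 1/2 not
(2,2)2 1/2 not
(2,4)2 0/2 not
(2,5)1 1/2 not
(4,2)2 0/1 not
(4,3)1 1/2 not
(4,4)1 2/2 satisfied
(4,5)1 1/1 satisfied
Unsatisfied: (1,1), (1,3), (1,4), (2,1), (2,2), (2,4), (2,5), (4,2), (4,3) — 9 in total.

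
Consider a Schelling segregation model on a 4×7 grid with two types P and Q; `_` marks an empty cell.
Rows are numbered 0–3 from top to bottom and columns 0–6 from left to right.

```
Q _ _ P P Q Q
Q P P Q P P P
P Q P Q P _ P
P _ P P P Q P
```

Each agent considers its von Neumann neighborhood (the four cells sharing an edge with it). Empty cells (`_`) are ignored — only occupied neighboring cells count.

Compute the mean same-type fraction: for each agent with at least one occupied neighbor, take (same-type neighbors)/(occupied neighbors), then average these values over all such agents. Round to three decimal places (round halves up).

Row 0: (0,0)Q 1/1 · (0,3)P 1/2 · (0,4)P 2/3 · (0,5)Q 1/3 · (0,6)Q 1/2
Row 1: (1,0)Q 1/3 · (1,1)P 1/3 · (1,2)P 2/3 · (1,3)Q 1/4 · (1,4)P 3/4 · (1,5)P 2/3 · (1,6)P 2/3
Row 2: (2,0)P 1/3 · (2,1)Q 0/3 · (2,2)P 2/4 · (2,3)Q 1/4 · (2,4)P 2/3 · (2,6)P 2/2
Row 3: (3,0)P 1/1 · (3,2)P 2/2 · (3,3)P 2/3 · (3,4)P 2/3 · (3,5)Q 0/2 · (3,6)P 1/2
Sum over 24 agents: 1/1 + 1/2 + 2/3 + 1/3 + 1/2 + 1/3 + 1/3 + 2/3 + 1/4 + 3/4 + 2/3 + 2/3 + 1/3 + 0/3 + 2/4 + 1/4 + 2/3 + 2/2 + 1/1 + 2/2 + 2/3 + 2/3 + 0/2 + 1/2 = 53/4; mean = 53/4 ÷ 24 = 53/96 = 0.552083… → 0.552.

0.552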